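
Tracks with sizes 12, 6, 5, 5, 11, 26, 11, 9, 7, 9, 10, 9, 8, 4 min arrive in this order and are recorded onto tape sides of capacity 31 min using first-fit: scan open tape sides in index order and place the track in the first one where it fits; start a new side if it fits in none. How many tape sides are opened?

  12 → side 1 (new)  [load 12/31]
  6 → side 1  [load 18/31]
  5 → side 1  [load 23/31]
  5 → side 1  [load 28/31]
  11 → side 2 (new)  [load 11/31]
  26 → side 3 (new)  [load 26/31]
  11 → side 2  [load 22/31]
  9 → side 2  [load 31/31]
  7 → side 4 (new)  [load 7/31]
  9 → side 4  [load 16/31]
  10 → side 4  [load 26/31]
  9 → side 5 (new)  [load 9/31]
  8 → side 5  [load 17/31]
  4 → side 3  [load 30/31]
5 tape sides opened.

5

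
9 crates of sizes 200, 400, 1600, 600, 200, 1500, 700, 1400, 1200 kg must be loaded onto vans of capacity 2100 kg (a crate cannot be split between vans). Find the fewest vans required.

Total = 1600 + 1500 + 1400 + 1200 + 700 + 600 + 400 + 200 + 200 = 7800 kg.
Lower bound: ⌈7800/2100⌉ = 4 vans.
A packing using 4 vans:
  van 1: 1600 + 400 = 2000
  van 2: 1500 + 600 = 2100
  van 3: 1400 + 700 = 2100
  van 4: 1200 + 200 + 200 = 1600
This matches the lower bound, so 4 is optimal.

4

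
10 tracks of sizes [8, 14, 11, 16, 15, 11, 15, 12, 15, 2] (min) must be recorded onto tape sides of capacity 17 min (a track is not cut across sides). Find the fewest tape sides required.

Total = 16 + 15 + 15 + 15 + 14 + 12 + 11 + 11 + 8 + 2 = 119 min.
Lower bound: ⌈119/17⌉ = 7 tape sides.
Also, 8 tracks each exceed 17/2 min, and no two of those can share a side, so at least 8 tape sides are needed.
A packing using 9 tape sides:
  side 1: 16 = 16
  side 2: 15 + 2 = 17
  side 3: 15 = 15
  side 4: 15 = 15
  side 5: 14 = 14
  side 6: 12 = 12
  side 7: 11 = 11
  side 8: 11 = 11
  side 9: 8 = 8
No arrangement into 8 tape sides stays within capacity, so 9 is optimal.

9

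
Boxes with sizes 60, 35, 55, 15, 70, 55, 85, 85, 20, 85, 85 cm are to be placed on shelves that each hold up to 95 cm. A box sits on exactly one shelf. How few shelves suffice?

8

Total = 85 + 85 + 85 + 85 + 70 + 60 + 55 + 55 + 35 + 20 + 15 = 650 cm.
Lower bound: ⌈650/95⌉ = 7 shelves.
Also, 8 boxes each exceed 95/2 cm, and no two of those can share a shelf, so at least 8 shelves are needed.
A packing using 8 shelves:
  shelf 1: 85 = 85
  shelf 2: 85 = 85
  shelf 3: 85 = 85
  shelf 4: 85 = 85
  shelf 5: 70 + 20 = 90
  shelf 6: 60 + 35 = 95
  shelf 7: 55 + 15 = 70
  shelf 8: 55 = 55
This matches the lower bound, so 8 is optimal.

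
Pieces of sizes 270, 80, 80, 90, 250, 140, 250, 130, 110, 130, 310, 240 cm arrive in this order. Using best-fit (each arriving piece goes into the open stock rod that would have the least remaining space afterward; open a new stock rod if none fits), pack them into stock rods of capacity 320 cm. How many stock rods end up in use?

  270 → stock rod 1 (new)  [load 270/320]
  80 → stock rod 2 (new)  [load 80/320]
  80 → stock rod 2  [load 160/320]
  90 → stock rod 2  [load 250/320]
  250 → stock rod 3 (new)  [load 250/320]
  140 → stock rod 4 (new)  [load 140/320]
  250 → stock rod 5 (new)  [load 250/320]
  130 → stock rod 4  [load 270/320]
  110 → stock rod 6 (new)  [load 110/320]
  130 → stock rod 6  [load 240/320]
  310 → stock rod 7 (new)  [load 310/320]
  240 → stock rod 8 (new)  [load 240/320]
8 stock rods opened.

8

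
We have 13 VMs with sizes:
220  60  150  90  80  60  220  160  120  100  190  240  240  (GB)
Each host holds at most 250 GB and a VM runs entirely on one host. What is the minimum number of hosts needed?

Total = 240 + 240 + 220 + 220 + 190 + 160 + 150 + 120 + 100 + 90 + 80 + 60 + 60 = 1930 GB.
Lower bound: ⌈1930/250⌉ = 8 hosts.
A packing using 9 hosts:
  host 1: 240 = 240
  host 2: 240 = 240
  host 3: 220 = 220
  host 4: 220 = 220
  host 5: 190 + 60 = 250
  host 6: 160 + 90 = 250
  host 7: 150 + 100 = 250
  host 8: 120 + 80 = 200
  host 9: 60 = 60
No arrangement into 8 hosts stays within capacity, so 9 is optimal.

9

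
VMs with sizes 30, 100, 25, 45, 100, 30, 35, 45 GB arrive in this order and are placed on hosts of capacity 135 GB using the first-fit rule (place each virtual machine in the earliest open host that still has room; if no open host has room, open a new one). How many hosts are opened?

  30 → host 1 (new)  [load 30/135]
  100 → host 1  [load 130/135]
  25 → host 2 (new)  [load 25/135]
  45 → host 2  [load 70/135]
  100 → host 3 (new)  [load 100/135]
  30 → host 2  [load 100/135]
  35 → host 2  [load 135/135]
  45 → host 4 (new)  [load 45/135]
4 hosts opened.

4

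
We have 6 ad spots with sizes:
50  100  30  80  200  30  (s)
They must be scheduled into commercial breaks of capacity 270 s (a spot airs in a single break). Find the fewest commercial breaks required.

Total = 200 + 100 + 80 + 50 + 30 + 30 = 490 s.
Lower bound: ⌈490/270⌉ = 2 commercial breaks.
A packing using 2 commercial breaks:
  break 1: 200 + 50 = 250
  break 2: 100 + 80 + 30 + 30 = 240
This matches the lower bound, so 2 is optimal.

2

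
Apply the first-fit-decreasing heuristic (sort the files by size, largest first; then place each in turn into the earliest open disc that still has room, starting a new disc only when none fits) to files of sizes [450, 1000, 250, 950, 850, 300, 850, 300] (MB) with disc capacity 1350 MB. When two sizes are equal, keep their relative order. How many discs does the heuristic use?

4

Sorted descending: 1000, 950, 850, 850, 450, 300, 300, 250.
  1000 → disc 1 (new)  [load 1000/1350]
  950 → disc 2 (new)  [load 950/1350]
  850 → disc 3 (new)  [load 850/1350]
  850 → disc 4 (new)  [load 850/1350]
  450 → disc 3  [load 1300/1350]
  300 → disc 1  [load 1300/1350]
  300 → disc 2  [load 1250/1350]
  250 → disc 4  [load 1100/1350]
4 discs opened.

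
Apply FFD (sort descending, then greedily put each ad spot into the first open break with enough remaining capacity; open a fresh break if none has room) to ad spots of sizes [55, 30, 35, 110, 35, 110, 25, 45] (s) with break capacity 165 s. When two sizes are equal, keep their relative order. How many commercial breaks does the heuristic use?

Sorted descending: 110, 110, 55, 45, 35, 35, 30, 25.
  110 → break 1 (new)  [load 110/165]
  110 → break 2 (new)  [load 110/165]
  55 → break 1  [load 165/165]
  45 → break 2  [load 155/165]
  35 → break 3 (new)  [load 35/165]
  35 → break 3  [load 70/165]
  30 → break 3  [load 100/165]
  25 → break 3  [load 125/165]
3 commercial breaks opened.

3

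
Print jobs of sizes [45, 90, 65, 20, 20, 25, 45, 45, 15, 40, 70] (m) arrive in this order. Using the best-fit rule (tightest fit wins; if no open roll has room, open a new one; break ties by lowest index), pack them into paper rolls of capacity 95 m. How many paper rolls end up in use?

  45 → roll 1 (new)  [load 45/95]
  90 → roll 2 (new)  [load 90/95]
  65 → roll 3 (new)  [load 65/95]
  20 → roll 3  [load 85/95]
  20 → roll 1  [load 65/95]
  25 → roll 1  [load 90/95]
  45 → roll 4 (new)  [load 45/95]
  45 → roll 4  [load 90/95]
  15 → roll 5 (new)  [load 15/95]
  40 → roll 5  [load 55/95]
  70 → roll 6 (new)  [load 70/95]
6 paper rolls opened.

6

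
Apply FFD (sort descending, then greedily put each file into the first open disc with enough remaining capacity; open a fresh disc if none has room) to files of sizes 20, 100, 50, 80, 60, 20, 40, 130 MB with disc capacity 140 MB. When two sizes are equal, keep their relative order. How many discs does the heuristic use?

4

Sorted descending: 130, 100, 80, 60, 50, 40, 20, 20.
  130 → disc 1 (new)  [load 130/140]
  100 → disc 2 (new)  [load 100/140]
  80 → disc 3 (new)  [load 80/140]
  60 → disc 3  [load 140/140]
  50 → disc 4 (new)  [load 50/140]
  40 → disc 2  [load 140/140]
  20 → disc 4  [load 70/140]
  20 → disc 4  [load 90/140]
4 discs opened.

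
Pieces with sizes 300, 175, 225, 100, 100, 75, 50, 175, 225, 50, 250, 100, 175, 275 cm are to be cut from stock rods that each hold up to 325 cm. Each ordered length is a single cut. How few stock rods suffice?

Total = 300 + 275 + 250 + 225 + 225 + 175 + 175 + 175 + 100 + 100 + 100 + 75 + 50 + 50 = 2275 cm.
Lower bound: ⌈2275/325⌉ = 7 stock rods.
Also, 8 pieces each exceed 325/2 cm, and no two of those can share a stock rod, so at least 8 stock rods are needed.
A packing using 8 stock rods:
  stock rod 1: 300 = 300
  stock rod 2: 275 + 50 = 325
  stock rod 3: 250 + 75 = 325
  stock rod 4: 225 + 100 = 325
  stock rod 5: 225 + 100 = 325
  stock rod 6: 175 + 100 + 50 = 325
  stock rod 7: 175 = 175
  stock rod 8: 175 = 175
This matches the lower bound, so 8 is optimal.

8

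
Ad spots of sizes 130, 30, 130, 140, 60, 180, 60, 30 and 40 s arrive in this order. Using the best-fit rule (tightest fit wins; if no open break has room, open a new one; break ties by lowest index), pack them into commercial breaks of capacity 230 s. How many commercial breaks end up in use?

  130 → break 1 (new)  [load 130/230]
  30 → break 1  [load 160/230]
  130 → break 2 (new)  [load 130/230]
  140 → break 3 (new)  [load 140/230]
  60 → break 1  [load 220/230]
  180 → break 4 (new)  [load 180/230]
  60 → break 3  [load 200/230]
  30 → break 3  [load 230/230]
  40 → break 4  [load 220/230]
4 commercial breaks opened.

4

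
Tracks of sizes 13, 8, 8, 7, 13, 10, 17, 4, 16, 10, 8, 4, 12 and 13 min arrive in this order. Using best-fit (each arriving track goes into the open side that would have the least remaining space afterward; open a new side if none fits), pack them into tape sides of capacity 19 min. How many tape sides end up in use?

  13 → side 1 (new)  [load 13/19]
  8 → side 2 (new)  [load 8/19]
  8 → side 2  [load 16/19]
  7 → side 3 (new)  [load 7/19]
  13 → side 4 (new)  [load 13/19]
  10 → side 3  [load 17/19]
  17 → side 5 (new)  [load 17/19]
  4 → side 1  [load 17/19]
  16 → side 6 (new)  [load 16/19]
  10 → side 7 (new)  [load 10/19]
  8 → side 7  [load 18/19]
  4 → side 4  [load 17/19]
  12 → side 8 (new)  [load 12/19]
  13 → side 9 (new)  [load 13/19]
9 tape sides opened.

9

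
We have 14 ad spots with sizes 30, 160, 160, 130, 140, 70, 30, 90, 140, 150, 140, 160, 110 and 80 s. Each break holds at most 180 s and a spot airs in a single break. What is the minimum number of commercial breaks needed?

10

Total = 160 + 160 + 160 + 150 + 140 + 140 + 140 + 130 + 110 + 90 + 80 + 70 + 30 + 30 = 1590 s.
Lower bound: ⌈1590/180⌉ = 9 commercial breaks.
A packing using 10 commercial breaks:
  break 1: 160 = 160
  break 2: 160 = 160
  break 3: 160 = 160
  break 4: 150 + 30 = 180
  break 5: 140 + 30 = 170
  break 6: 140 = 140
  break 7: 140 = 140
  break 8: 130 = 130
  break 9: 110 + 70 = 180
  break 10: 90 + 80 = 170
No arrangement into 9 commercial breaks stays within capacity, so 10 is optimal.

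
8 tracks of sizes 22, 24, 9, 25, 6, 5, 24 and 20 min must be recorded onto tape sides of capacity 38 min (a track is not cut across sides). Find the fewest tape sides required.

Total = 25 + 24 + 24 + 22 + 20 + 9 + 6 + 5 = 135 min.
Lower bound: ⌈135/38⌉ = 4 tape sides.
Also, 5 tracks each exceed 19 min, and no two of those can share a side, so at least 5 tape sides are needed.
A packing using 5 tape sides:
  side 1: 25 + 9 = 34
  side 2: 24 + 6 + 5 = 35
  side 3: 24 = 24
  side 4: 22 = 22
  side 5: 20 = 20
This matches the lower bound, so 5 is optimal.

5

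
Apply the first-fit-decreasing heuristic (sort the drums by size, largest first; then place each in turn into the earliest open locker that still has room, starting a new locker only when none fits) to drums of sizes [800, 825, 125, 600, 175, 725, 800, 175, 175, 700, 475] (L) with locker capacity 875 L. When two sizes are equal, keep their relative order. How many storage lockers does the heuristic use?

Sorted descending: 825, 800, 800, 725, 700, 600, 475, 175, 175, 175, 125.
  825 → locker 1 (new)  [load 825/875]
  800 → locker 2 (new)  [load 800/875]
  800 → locker 3 (new)  [load 800/875]
  725 → locker 4 (new)  [load 725/875]
  700 → locker 5 (new)  [load 700/875]
  600 → locker 6 (new)  [load 600/875]
  475 → locker 7 (new)  [load 475/875]
  175 → locker 5  [load 875/875]
  175 → locker 6  [load 775/875]
  175 → locker 7  [load 650/875]
  125 → locker 4  [load 850/875]
7 storage lockers opened.

7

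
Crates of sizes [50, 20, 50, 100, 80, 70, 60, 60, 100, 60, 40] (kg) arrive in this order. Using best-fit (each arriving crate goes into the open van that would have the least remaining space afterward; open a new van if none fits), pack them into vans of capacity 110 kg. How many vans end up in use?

  50 → van 1 (new)  [load 50/110]
  20 → van 1  [load 70/110]
  50 → van 2 (new)  [load 50/110]
  100 → van 3 (new)  [load 100/110]
  80 → van 4 (new)  [load 80/110]
  70 → van 5 (new)  [load 70/110]
  60 → van 2  [load 110/110]
  60 → van 6 (new)  [load 60/110]
  100 → van 7 (new)  [load 100/110]
  60 → van 8 (new)  [load 60/110]
  40 → van 1  [load 110/110]
8 vans opened.

8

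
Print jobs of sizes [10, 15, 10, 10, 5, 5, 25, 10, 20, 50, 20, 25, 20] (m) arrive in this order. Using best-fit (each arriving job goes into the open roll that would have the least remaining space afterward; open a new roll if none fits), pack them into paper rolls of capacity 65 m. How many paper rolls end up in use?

  10 → roll 1 (new)  [load 10/65]
  15 → roll 1  [load 25/65]
  10 → roll 1  [load 35/65]
  10 → roll 1  [load 45/65]
  5 → roll 1  [load 50/65]
  5 → roll 1  [load 55/65]
  25 → roll 2 (new)  [load 25/65]
  10 → roll 1  [load 65/65]
  20 → roll 2  [load 45/65]
  50 → roll 3 (new)  [load 50/65]
  20 → roll 2  [load 65/65]
  25 → roll 4 (new)  [load 25/65]
  20 → roll 4  [load 45/65]
4 paper rolls opened.

4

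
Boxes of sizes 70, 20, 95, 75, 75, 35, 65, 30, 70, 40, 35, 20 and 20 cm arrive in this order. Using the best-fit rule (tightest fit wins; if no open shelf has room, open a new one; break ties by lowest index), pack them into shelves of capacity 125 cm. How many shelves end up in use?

  70 → shelf 1 (new)  [load 70/125]
  20 → shelf 1  [load 90/125]
  95 → shelf 2 (new)  [load 95/125]
  75 → shelf 3 (new)  [load 75/125]
  75 → shelf 4 (new)  [load 75/125]
  35 → shelf 1  [load 125/125]
  65 → shelf 5 (new)  [load 65/125]
  30 → shelf 2  [load 125/125]
  70 → shelf 6 (new)  [load 70/125]
  40 → shelf 3  [load 115/125]
  35 → shelf 4  [load 110/125]
  20 → shelf 6  [load 90/125]
  20 → shelf 6  [load 110/125]
6 shelves opened.

6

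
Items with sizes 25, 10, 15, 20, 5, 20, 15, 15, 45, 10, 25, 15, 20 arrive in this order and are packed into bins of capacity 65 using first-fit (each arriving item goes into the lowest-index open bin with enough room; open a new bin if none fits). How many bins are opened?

4

  25 → bin 1 (new)  [load 25/65]
  10 → bin 1  [load 35/65]
  15 → bin 1  [load 50/65]
  20 → bin 2 (new)  [load 20/65]
  5 → bin 1  [load 55/65]
  20 → bin 2  [load 40/65]
  15 → bin 2  [load 55/65]
  15 → bin 3 (new)  [load 15/65]
  45 → bin 3  [load 60/65]
  10 → bin 1  [load 65/65]
  25 → bin 4 (new)  [load 25/65]
  15 → bin 4  [load 40/65]
  20 → bin 4  [load 60/65]
4 bins opened.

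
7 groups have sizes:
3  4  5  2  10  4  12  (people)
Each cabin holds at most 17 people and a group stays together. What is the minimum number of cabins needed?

3

Total = 12 + 10 + 5 + 4 + 4 + 3 + 2 = 40 people.
Lower bound: ⌈40/17⌉ = 3 cabins.
A packing using 3 cabins:
  cabin 1: 12 + 5 = 17
  cabin 2: 10 + 4 + 3 = 17
  cabin 3: 4 + 2 = 6
This matches the lower bound, so 3 is optimal.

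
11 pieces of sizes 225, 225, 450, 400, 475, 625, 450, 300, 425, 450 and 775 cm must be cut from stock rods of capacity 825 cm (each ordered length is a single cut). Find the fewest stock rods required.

Total = 775 + 625 + 475 + 450 + 450 + 450 + 425 + 400 + 300 + 225 + 225 = 4800 cm.
Lower bound: ⌈4800/825⌉ = 6 stock rods.
Also, 7 pieces each exceed 825/2 cm, and no two of those can share a stock rod, so at least 7 stock rods are needed.
A packing using 7 stock rods:
  stock rod 1: 775 = 775
  stock rod 2: 625 = 625
  stock rod 3: 475 + 300 = 775
  stock rod 4: 450 + 225 = 675
  stock rod 5: 450 + 225 = 675
  stock rod 6: 450 = 450
  stock rod 7: 425 + 400 = 825
This matches the lower bound, so 7 is optimal.

7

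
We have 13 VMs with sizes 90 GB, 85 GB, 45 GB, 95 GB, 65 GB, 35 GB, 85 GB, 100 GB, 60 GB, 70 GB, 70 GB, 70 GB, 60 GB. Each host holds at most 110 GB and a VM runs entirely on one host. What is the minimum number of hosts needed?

11

Total = 100 + 95 + 90 + 85 + 85 + 70 + 70 + 70 + 65 + 60 + 60 + 45 + 35 = 930 GB.
Lower bound: ⌈930/110⌉ = 9 hosts.
Also, 11 VMs each exceed 55 GB, and no two of those can share a host, so at least 11 hosts are needed.
A packing using 11 hosts:
  host 1: 100 = 100
  host 2: 95 = 95
  host 3: 90 = 90
  host 4: 85 = 85
  host 5: 85 = 85
  host 6: 70 + 35 = 105
  host 7: 70 = 70
  host 8: 70 = 70
  host 9: 65 + 45 = 110
  host 10: 60 = 60
  host 11: 60 = 60
This matches the lower bound, so 11 is optimal.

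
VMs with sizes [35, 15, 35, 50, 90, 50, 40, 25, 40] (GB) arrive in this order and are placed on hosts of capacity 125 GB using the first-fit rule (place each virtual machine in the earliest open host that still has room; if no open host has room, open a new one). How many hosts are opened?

  35 → host 1 (new)  [load 35/125]
  15 → host 1  [load 50/125]
  35 → host 1  [load 85/125]
  50 → host 2 (new)  [load 50/125]
  90 → host 3 (new)  [load 90/125]
  50 → host 2  [load 100/125]
  40 → host 1  [load 125/125]
  25 → host 2  [load 125/125]
  40 → host 4 (new)  [load 40/125]
4 hosts opened.

4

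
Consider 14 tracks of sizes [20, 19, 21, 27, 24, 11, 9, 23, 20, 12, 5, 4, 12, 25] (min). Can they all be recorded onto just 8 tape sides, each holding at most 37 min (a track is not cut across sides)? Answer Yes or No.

A valid assignment using 8 tape sides:
  side 1: 27 + 9 = 36
  side 2: 25 + 12 = 37
  side 3: 24 + 12 = 36
  side 4: 23 + 11 = 34
  side 5: 21 + 5 + 4 = 30
  side 6: 20 = 20
  side 7: 20 = 20
  side 8: 19 = 19
Every load is within 37 min, so 8 tape sides suffice.

Yes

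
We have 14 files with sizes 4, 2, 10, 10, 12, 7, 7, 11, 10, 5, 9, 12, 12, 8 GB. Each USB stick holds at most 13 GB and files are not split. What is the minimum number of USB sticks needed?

11

Total = 12 + 12 + 12 + 11 + 10 + 10 + 10 + 9 + 8 + 7 + 7 + 5 + 4 + 2 = 119 GB.
Lower bound: ⌈119/13⌉ = 10 USB sticks.
Also, 11 files each exceed 13/2 GB, and no two of those can share a USB stick, so at least 11 USB sticks are needed.
A packing using 11 USB sticks:
  USB stick 1: 12 = 12
  USB stick 2: 12 = 12
  USB stick 3: 12 = 12
  USB stick 4: 11 + 2 = 13
  USB stick 5: 10 = 10
  USB stick 6: 10 = 10
  USB stick 7: 10 = 10
  USB stick 8: 9 + 4 = 13
  USB stick 9: 8 + 5 = 13
  USB stick 10: 7 = 7
  USB stick 11: 7 = 7
This matches the lower bound, so 11 is optimal.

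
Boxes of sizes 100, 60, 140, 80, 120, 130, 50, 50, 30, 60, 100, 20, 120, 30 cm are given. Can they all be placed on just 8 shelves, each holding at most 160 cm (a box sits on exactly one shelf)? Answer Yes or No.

Yes

A valid assignment using 8 shelves:
  shelf 1: 140 + 20 = 160
  shelf 2: 130 + 30 = 160
  shelf 3: 120 + 30 = 150
  shelf 4: 120 = 120
  shelf 5: 100 + 60 = 160
  shelf 6: 100 + 60 = 160
  shelf 7: 80 + 50 = 130
  shelf 8: 50 = 50
Every load is within 160 cm, so 8 shelves suffice.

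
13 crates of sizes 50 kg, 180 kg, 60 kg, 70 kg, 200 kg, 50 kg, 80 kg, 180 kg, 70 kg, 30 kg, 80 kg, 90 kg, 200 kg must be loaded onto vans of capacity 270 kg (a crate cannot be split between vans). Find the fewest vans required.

5

Total = 200 + 200 + 180 + 180 + 90 + 80 + 80 + 70 + 70 + 60 + 50 + 50 + 30 = 1340 kg.
Lower bound: ⌈1340/270⌉ = 5 vans.
A packing using 5 vans:
  van 1: 200 + 70 = 270
  van 2: 200 + 70 = 270
  van 3: 180 + 90 = 270
  van 4: 180 + 80 = 260
  van 5: 80 + 60 + 50 + 50 + 30 = 270
This matches the lower bound, so 5 is optimal.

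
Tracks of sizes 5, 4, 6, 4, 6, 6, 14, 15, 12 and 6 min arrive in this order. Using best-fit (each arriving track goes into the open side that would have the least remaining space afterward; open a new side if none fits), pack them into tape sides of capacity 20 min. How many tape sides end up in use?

5

  5 → side 1 (new)  [load 5/20]
  4 → side 1  [load 9/20]
  6 → side 1  [load 15/20]
  4 → side 1  [load 19/20]
  6 → side 2 (new)  [load 6/20]
  6 → side 2  [load 12/20]
  14 → side 3 (new)  [load 14/20]
  15 → side 4 (new)  [load 15/20]
  12 → side 5 (new)  [load 12/20]
  6 → side 3  [load 20/20]
5 tape sides opened.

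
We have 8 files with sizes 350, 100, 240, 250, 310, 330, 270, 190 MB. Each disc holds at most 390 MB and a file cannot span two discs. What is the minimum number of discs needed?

7

Total = 350 + 330 + 310 + 270 + 250 + 240 + 190 + 100 = 2040 MB.
Lower bound: ⌈2040/390⌉ = 6 discs.
A packing using 7 discs:
  disc 1: 350 = 350
  disc 2: 330 = 330
  disc 3: 310 = 310
  disc 4: 270 + 100 = 370
  disc 5: 250 = 250
  disc 6: 240 = 240
  disc 7: 190 = 190
No arrangement into 6 discs stays within capacity, so 7 is optimal.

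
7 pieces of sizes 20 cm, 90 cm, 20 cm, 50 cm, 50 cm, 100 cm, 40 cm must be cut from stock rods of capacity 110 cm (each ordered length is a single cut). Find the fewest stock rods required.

4

Total = 100 + 90 + 50 + 50 + 40 + 20 + 20 = 370 cm.
Lower bound: ⌈370/110⌉ = 4 stock rods.
A packing using 4 stock rods:
  stock rod 1: 100 = 100
  stock rod 2: 90 + 20 = 110
  stock rod 3: 50 + 50 = 100
  stock rod 4: 40 + 20 = 60
This matches the lower bound, so 4 is optimal.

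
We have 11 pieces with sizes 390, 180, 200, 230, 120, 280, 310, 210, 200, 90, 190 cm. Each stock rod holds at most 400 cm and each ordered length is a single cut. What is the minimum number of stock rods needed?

Total = 390 + 310 + 280 + 230 + 210 + 200 + 200 + 190 + 180 + 120 + 90 = 2400 cm.
Lower bound: ⌈2400/400⌉ = 6 stock rods.
A packing using 7 stock rods:
  stock rod 1: 390 = 390
  stock rod 2: 310 + 90 = 400
  stock rod 3: 280 + 120 = 400
  stock rod 4: 230 = 230
  stock rod 5: 210 + 190 = 400
  stock rod 6: 200 + 200 = 400
  stock rod 7: 180 = 180
No arrangement into 6 stock rods stays within capacity, so 7 is optimal.

7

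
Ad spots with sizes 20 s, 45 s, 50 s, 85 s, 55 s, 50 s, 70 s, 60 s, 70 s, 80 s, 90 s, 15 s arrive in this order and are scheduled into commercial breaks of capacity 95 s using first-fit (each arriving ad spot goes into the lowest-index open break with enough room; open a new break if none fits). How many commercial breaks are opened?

10

  20 → break 1 (new)  [load 20/95]
  45 → break 1  [load 65/95]
  50 → break 2 (new)  [load 50/95]
  85 → break 3 (new)  [load 85/95]
  55 → break 4 (new)  [load 55/95]
  50 → break 5 (new)  [load 50/95]
  70 → break 6 (new)  [load 70/95]
  60 → break 7 (new)  [load 60/95]
  70 → break 8 (new)  [load 70/95]
  80 → break 9 (new)  [load 80/95]
  90 → break 10 (new)  [load 90/95]
  15 → break 1  [load 80/95]
10 commercial breaks opened.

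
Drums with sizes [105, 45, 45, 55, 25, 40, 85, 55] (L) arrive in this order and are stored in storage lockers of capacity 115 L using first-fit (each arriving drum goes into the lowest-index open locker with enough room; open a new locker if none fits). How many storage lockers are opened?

  105 → locker 1 (new)  [load 105/115]
  45 → locker 2 (new)  [load 45/115]
  45 → locker 2  [load 90/115]
  55 → locker 3 (new)  [load 55/115]
  25 → locker 2  [load 115/115]
  40 → locker 3  [load 95/115]
  85 → locker 4 (new)  [load 85/115]
  55 → locker 5 (new)  [load 55/115]
5 storage lockers opened.

5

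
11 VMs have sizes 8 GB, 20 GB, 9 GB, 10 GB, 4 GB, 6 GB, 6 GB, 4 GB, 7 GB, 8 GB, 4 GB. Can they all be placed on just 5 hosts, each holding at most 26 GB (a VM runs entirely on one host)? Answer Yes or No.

A valid assignment using 4 hosts:
  host 1: 20 + 6 = 26
  host 2: 10 + 9 + 7 = 26
  host 3: 8 + 8 + 6 + 4 = 26
  host 4: 4 + 4 = 8
That uses only 4 ≤ 5, so 5 hosts are enough.

Yes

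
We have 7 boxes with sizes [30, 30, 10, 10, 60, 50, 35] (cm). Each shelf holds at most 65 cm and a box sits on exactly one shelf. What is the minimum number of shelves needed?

Total = 60 + 50 + 35 + 30 + 30 + 10 + 10 = 225 cm.
Lower bound: ⌈225/65⌉ = 4 shelves.
A packing using 4 shelves:
  shelf 1: 60 = 60
  shelf 2: 50 + 10 = 60
  shelf 3: 35 + 30 = 65
  shelf 4: 30 + 10 = 40
This matches the lower bound, so 4 is optimal.

4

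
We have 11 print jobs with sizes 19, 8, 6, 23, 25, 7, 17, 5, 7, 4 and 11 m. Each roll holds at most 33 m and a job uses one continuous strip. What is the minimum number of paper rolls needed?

Total = 25 + 23 + 19 + 17 + 11 + 8 + 7 + 7 + 6 + 5 + 4 = 132 m.
Lower bound: ⌈132/33⌉ = 4 paper rolls.
A packing using 4 paper rolls:
  roll 1: 25 + 8 = 33
  roll 2: 23 + 6 + 4 = 33
  roll 3: 19 + 7 + 7 = 33
  roll 4: 17 + 11 + 5 = 33
This matches the lower bound, so 4 is optimal.

4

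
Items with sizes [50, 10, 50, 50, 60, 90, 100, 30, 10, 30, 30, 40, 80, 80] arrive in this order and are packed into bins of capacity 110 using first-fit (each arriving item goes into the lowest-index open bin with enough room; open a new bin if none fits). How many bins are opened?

8

  50 → bin 1 (new)  [load 50/110]
  10 → bin 1  [load 60/110]
  50 → bin 1  [load 110/110]
  50 → bin 2 (new)  [load 50/110]
  60 → bin 2  [load 110/110]
  90 → bin 3 (new)  [load 90/110]
  100 → bin 4 (new)  [load 100/110]
  30 → bin 5 (new)  [load 30/110]
  10 → bin 3  [load 100/110]
  30 → bin 5  [load 60/110]
  30 → bin 5  [load 90/110]
  40 → bin 6 (new)  [load 40/110]
  80 → bin 7 (new)  [load 80/110]
  80 → bin 8 (new)  [load 80/110]
8 bins opened.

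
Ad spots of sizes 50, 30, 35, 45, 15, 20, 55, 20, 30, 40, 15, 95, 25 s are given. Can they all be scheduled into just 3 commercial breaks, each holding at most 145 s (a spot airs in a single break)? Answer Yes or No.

Total = 475 s; ⌈475/145⌉ = 4.
At least 4 commercial breaks are required, but only 3 are allowed.

No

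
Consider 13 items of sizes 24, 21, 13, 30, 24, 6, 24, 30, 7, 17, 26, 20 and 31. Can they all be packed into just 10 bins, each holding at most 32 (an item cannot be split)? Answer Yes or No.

Yes

A valid assignment using 10 bins:
  bin 1: 31 = 31
  bin 2: 30 = 30
  bin 3: 30 = 30
  bin 4: 26 + 6 = 32
  bin 5: 24 + 7 = 31
  bin 6: 24 = 24
  bin 7: 24 = 24
  bin 8: 21 = 21
  bin 9: 20 = 20
  bin 10: 17 + 13 = 30
Every load is within 32, so 10 bins suffice.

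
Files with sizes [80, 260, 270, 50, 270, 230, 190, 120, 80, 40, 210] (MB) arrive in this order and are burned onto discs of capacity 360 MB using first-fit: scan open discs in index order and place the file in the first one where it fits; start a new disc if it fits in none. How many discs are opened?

  80 → disc 1 (new)  [load 80/360]
  260 → disc 1  [load 340/360]
  270 → disc 2 (new)  [load 270/360]
  50 → disc 2  [load 320/360]
  270 → disc 3 (new)  [load 270/360]
  230 → disc 4 (new)  [load 230/360]
  190 → disc 5 (new)  [load 190/360]
  120 → disc 4  [load 350/360]
  80 → disc 3  [load 350/360]
  40 → disc 2  [load 360/360]
  210 → disc 6 (new)  [load 210/360]
6 discs opened.

6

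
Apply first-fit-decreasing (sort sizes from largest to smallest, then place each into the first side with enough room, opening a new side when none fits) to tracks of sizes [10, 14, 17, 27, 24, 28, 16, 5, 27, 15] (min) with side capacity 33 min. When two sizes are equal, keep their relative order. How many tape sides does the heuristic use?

7

Sorted descending: 28, 27, 27, 24, 17, 16, 15, 14, 10, 5.
  28 → side 1 (new)  [load 28/33]
  27 → side 2 (new)  [load 27/33]
  27 → side 3 (new)  [load 27/33]
  24 → side 4 (new)  [load 24/33]
  17 → side 5 (new)  [load 17/33]
  16 → side 5  [load 33/33]
  15 → side 6 (new)  [load 15/33]
  14 → side 6  [load 29/33]
  10 → side 7 (new)  [load 10/33]
  5 → side 1  [load 33/33]
7 tape sides opened.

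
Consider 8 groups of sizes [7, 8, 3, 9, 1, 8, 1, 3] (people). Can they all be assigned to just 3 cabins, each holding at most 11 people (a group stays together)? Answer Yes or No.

Total = 40 people; ⌈40/11⌉ = 4.
At least 4 cabins are required, but only 3 are allowed.

No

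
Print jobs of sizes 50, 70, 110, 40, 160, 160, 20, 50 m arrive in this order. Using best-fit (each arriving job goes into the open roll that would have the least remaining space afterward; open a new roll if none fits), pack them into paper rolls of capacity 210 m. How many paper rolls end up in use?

4

  50 → roll 1 (new)  [load 50/210]
  70 → roll 1  [load 120/210]
  110 → roll 2 (new)  [load 110/210]
  40 → roll 1  [load 160/210]
  160 → roll 3 (new)  [load 160/210]
  160 → roll 4 (new)  [load 160/210]
  20 → roll 1  [load 180/210]
  50 → roll 3  [load 210/210]
4 paper rolls opened.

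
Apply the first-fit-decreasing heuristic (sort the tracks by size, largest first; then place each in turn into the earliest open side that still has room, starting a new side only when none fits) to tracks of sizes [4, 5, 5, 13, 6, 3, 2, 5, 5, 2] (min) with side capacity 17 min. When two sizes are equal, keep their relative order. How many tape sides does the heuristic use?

3

Sorted descending: 13, 6, 5, 5, 5, 5, 4, 3, 2, 2.
  13 → side 1 (new)  [load 13/17]
  6 → side 2 (new)  [load 6/17]
  5 → side 2  [load 11/17]
  5 → side 2  [load 16/17]
  5 → side 3 (new)  [load 5/17]
  5 → side 3  [load 10/17]
  4 → side 1  [load 17/17]
  3 → side 3  [load 13/17]
  2 → side 3  [load 15/17]
  2 → side 3  [load 17/17]
3 tape sides opened.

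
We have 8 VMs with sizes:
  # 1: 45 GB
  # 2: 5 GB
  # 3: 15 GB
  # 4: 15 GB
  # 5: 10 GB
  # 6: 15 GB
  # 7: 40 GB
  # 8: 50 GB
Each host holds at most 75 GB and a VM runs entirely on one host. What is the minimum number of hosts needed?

Total = 50 + 45 + 40 + 15 + 15 + 15 + 10 + 5 = 195 GB.
Lower bound: ⌈195/75⌉ = 3 hosts.
A packing using 3 hosts:
  host 1: 50 + 15 + 10 = 75
  host 2: 45 + 15 + 15 = 75
  host 3: 40 + 5 = 45
This matches the lower bound, so 3 is optimal.

3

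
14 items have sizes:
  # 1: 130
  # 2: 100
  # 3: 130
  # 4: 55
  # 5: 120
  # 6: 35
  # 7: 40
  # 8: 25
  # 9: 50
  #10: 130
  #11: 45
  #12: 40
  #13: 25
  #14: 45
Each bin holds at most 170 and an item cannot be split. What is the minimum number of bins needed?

Total = 130 + 130 + 130 + 120 + 100 + 55 + 50 + 45 + 45 + 40 + 40 + 35 + 25 + 25 = 970.
Lower bound: ⌈970/170⌉ = 6 bins.
A packing using 6 bins:
  bin 1: 130 + 40 = 170
  bin 2: 130 + 40 = 170
  bin 3: 130 + 35 = 165
  bin 4: 120 + 50 = 170
  bin 5: 100 + 55 = 155
  bin 6: 45 + 45 + 25 + 25 = 140
This matches the lower bound, so 6 is optimal.

6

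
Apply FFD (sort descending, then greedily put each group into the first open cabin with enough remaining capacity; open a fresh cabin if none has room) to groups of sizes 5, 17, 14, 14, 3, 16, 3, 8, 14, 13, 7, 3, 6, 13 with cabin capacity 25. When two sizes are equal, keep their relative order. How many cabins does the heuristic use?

7

Sorted descending: 17, 16, 14, 14, 14, 13, 13, 8, 7, 6, 5, 3, 3, 3.
  17 → cabin 1 (new)  [load 17/25]
  16 → cabin 2 (new)  [load 16/25]
  14 → cabin 3 (new)  [load 14/25]
  14 → cabin 4 (new)  [load 14/25]
  14 → cabin 5 (new)  [load 14/25]
  13 → cabin 6 (new)  [load 13/25]
  13 → cabin 7 (new)  [load 13/25]
  8 → cabin 1  [load 25/25]
  7 → cabin 2  [load 23/25]
  6 → cabin 3  [load 20/25]
  5 → cabin 3  [load 25/25]
  3 → cabin 4  [load 17/25]
  3 → cabin 4  [load 20/25]
  3 → cabin 4  [load 23/25]
7 cabins opened.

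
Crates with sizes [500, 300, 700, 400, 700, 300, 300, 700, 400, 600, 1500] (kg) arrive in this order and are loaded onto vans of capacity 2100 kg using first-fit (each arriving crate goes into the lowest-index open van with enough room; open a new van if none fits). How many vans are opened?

  500 → van 1 (new)  [load 500/2100]
  300 → van 1  [load 800/2100]
  700 → van 1  [load 1500/2100]
  400 → van 1  [load 1900/2100]
  700 → van 2 (new)  [load 700/2100]
  300 → van 2  [load 1000/2100]
  300 → van 2  [load 1300/2100]
  700 → van 2  [load 2000/2100]
  400 → van 3 (new)  [load 400/2100]
  600 → van 3  [load 1000/2100]
  1500 → van 4 (new)  [load 1500/2100]
4 vans opened.

4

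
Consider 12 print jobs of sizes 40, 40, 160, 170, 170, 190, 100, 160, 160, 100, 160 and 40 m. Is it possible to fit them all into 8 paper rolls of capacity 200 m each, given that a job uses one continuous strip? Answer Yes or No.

A valid assignment using 8 paper rolls:
  roll 1: 190 = 190
  roll 2: 170 = 170
  roll 3: 170 = 170
  roll 4: 160 + 40 = 200
  roll 5: 160 + 40 = 200
  roll 6: 160 + 40 = 200
  roll 7: 160 = 160
  roll 8: 100 + 100 = 200
Every load is within 200 m, so 8 paper rolls suffice.

Yes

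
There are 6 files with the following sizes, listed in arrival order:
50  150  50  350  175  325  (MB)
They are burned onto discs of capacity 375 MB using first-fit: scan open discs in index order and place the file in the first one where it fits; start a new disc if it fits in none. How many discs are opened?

4

  50 → disc 1 (new)  [load 50/375]
  150 → disc 1  [load 200/375]
  50 → disc 1  [load 250/375]
  350 → disc 2 (new)  [load 350/375]
  175 → disc 3 (new)  [load 175/375]
  325 → disc 4 (new)  [load 325/375]
4 discs opened.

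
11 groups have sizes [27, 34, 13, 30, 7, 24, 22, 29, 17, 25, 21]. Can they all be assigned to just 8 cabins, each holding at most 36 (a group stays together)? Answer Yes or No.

No

Total = 249; ⌈249/36⌉ = 7.
8 groups each exceed half the capacity and cannot share a cabin, forcing at least 8 cabins.
The bound of 8 does not rule out 8, but exhaustive search shows no assignment into 8 cabins of capacity 36 exists — the minimum is 9.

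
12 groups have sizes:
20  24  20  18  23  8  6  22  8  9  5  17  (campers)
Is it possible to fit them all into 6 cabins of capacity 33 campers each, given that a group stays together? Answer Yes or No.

Total = 180 campers; ⌈180/33⌉ = 6.
7 groups each exceed half the capacity and cannot share a cabin, forcing at least 7 cabins.
At least 7 cabins are required, but only 6 are allowed.

No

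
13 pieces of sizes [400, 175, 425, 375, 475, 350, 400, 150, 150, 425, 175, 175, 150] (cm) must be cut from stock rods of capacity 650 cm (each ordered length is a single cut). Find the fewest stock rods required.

Total = 475 + 425 + 425 + 400 + 400 + 375 + 350 + 175 + 175 + 175 + 150 + 150 + 150 = 3825 cm.
Lower bound: ⌈3825/650⌉ = 6 stock rods.
Also, 7 pieces each exceed 325 cm, and no two of those can share a stock rod, so at least 7 stock rods are needed.
A packing using 7 stock rods:
  stock rod 1: 475 + 175 = 650
  stock rod 2: 425 + 175 = 600
  stock rod 3: 425 + 175 = 600
  stock rod 4: 400 + 150 = 550
  stock rod 5: 400 + 150 = 550
  stock rod 6: 375 + 150 = 525
  stock rod 7: 350 = 350
This matches the lower bound, so 7 is optimal.

7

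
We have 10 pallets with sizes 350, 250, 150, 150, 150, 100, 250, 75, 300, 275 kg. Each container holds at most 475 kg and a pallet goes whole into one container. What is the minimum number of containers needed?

Total = 350 + 300 + 275 + 250 + 250 + 150 + 150 + 150 + 100 + 75 = 2050 kg.
Lower bound: ⌈2050/475⌉ = 5 containers.
A packing using 5 containers:
  container 1: 350 + 100 = 450
  container 2: 300 + 150 = 450
  container 3: 275 + 150 = 425
  container 4: 250 + 150 + 75 = 475
  container 5: 250 = 250
This matches the lower bound, so 5 is optimal.

5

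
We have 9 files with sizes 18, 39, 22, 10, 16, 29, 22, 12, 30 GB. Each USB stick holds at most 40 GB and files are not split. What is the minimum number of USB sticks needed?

Total = 39 + 30 + 29 + 22 + 22 + 18 + 16 + 12 + 10 = 198 GB.
Lower bound: ⌈198/40⌉ = 5 USB sticks.
A packing using 6 USB sticks:
  USB stick 1: 39 = 39
  USB stick 2: 30 + 10 = 40
  USB stick 3: 29 = 29
  USB stick 4: 22 + 18 = 40
  USB stick 5: 22 + 16 = 38
  USB stick 6: 12 = 12
No arrangement into 5 USB sticks stays within capacity, so 6 is optimal.

6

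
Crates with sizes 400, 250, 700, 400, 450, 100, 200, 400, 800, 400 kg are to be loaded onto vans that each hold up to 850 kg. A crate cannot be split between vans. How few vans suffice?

Total = 800 + 700 + 450 + 400 + 400 + 400 + 400 + 250 + 200 + 100 = 4100 kg.
Lower bound: ⌈4100/850⌉ = 5 vans.
A packing using 5 vans:
  van 1: 800 = 800
  van 2: 700 + 100 = 800
  van 3: 450 + 400 = 850
  van 4: 400 + 400 = 800
  van 5: 400 + 250 + 200 = 850
This matches the lower bound, so 5 is optimal.

5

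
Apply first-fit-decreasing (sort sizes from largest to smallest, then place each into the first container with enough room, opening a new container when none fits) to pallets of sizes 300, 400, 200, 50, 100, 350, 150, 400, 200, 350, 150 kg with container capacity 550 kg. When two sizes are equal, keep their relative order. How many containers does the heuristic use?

5

Sorted descending: 400, 400, 350, 350, 300, 200, 200, 150, 150, 100, 50.
  400 → container 1 (new)  [load 400/550]
  400 → container 2 (new)  [load 400/550]
  350 → container 3 (new)  [load 350/550]
  350 → container 4 (new)  [load 350/550]
  300 → container 5 (new)  [load 300/550]
  200 → container 3  [load 550/550]
  200 → container 4  [load 550/550]
  150 → container 1  [load 550/550]
  150 → container 2  [load 550/550]
  100 → container 5  [load 400/550]
  50 → container 5  [load 450/550]
5 containers opened.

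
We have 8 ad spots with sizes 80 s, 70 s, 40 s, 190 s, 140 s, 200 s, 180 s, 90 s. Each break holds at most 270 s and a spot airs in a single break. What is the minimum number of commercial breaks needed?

4

Total = 200 + 190 + 180 + 140 + 90 + 80 + 70 + 40 = 990 s.
Lower bound: ⌈990/270⌉ = 4 commercial breaks.
A packing using 4 commercial breaks:
  break 1: 200 + 70 = 270
  break 2: 190 + 80 = 270
  break 3: 180 + 90 = 270
  break 4: 140 + 40 = 180
This matches the lower bound, so 4 is optimal.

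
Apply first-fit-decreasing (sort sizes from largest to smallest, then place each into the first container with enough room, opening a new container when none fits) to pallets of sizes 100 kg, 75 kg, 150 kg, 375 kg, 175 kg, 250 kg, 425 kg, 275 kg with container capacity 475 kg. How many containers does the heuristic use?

Sorted descending: 425, 375, 275, 250, 175, 150, 100, 75.
  425 → container 1 (new)  [load 425/475]
  375 → container 2 (new)  [load 375/475]
  275 → container 3 (new)  [load 275/475]
  250 → container 4 (new)  [load 250/475]
  175 → container 3  [load 450/475]
  150 → container 4  [load 400/475]
  100 → container 2  [load 475/475]
  75 → container 4  [load 475/475]
4 containers opened.

4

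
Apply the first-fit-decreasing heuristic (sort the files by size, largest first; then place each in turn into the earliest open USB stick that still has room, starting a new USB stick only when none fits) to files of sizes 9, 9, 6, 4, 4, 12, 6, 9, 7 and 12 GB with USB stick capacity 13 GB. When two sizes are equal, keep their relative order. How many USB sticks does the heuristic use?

7

Sorted descending: 12, 12, 9, 9, 9, 7, 6, 6, 4, 4.
  12 → USB stick 1 (new)  [load 12/13]
  12 → USB stick 2 (new)  [load 12/13]
  9 → USB stick 3 (new)  [load 9/13]
  9 → USB stick 4 (new)  [load 9/13]
  9 → USB stick 5 (new)  [load 9/13]
  7 → USB stick 6 (new)  [load 7/13]
  6 → USB stick 6  [load 13/13]
  6 → USB stick 7 (new)  [load 6/13]
  4 → USB stick 3  [load 13/13]
  4 → USB stick 4  [load 13/13]
7 USB sticks opened.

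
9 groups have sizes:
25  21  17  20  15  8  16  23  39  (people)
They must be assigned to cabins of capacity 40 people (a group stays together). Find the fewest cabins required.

5

Total = 39 + 25 + 23 + 21 + 20 + 17 + 16 + 15 + 8 = 184 people.
Lower bound: ⌈184/40⌉ = 5 cabins.
A packing using 5 cabins:
  cabin 1: 39 = 39
  cabin 2: 25 + 15 = 40
  cabin 3: 23 + 17 = 40
  cabin 4: 21 + 16 = 37
  cabin 5: 20 + 8 = 28
This matches the lower bound, so 5 is optimal.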